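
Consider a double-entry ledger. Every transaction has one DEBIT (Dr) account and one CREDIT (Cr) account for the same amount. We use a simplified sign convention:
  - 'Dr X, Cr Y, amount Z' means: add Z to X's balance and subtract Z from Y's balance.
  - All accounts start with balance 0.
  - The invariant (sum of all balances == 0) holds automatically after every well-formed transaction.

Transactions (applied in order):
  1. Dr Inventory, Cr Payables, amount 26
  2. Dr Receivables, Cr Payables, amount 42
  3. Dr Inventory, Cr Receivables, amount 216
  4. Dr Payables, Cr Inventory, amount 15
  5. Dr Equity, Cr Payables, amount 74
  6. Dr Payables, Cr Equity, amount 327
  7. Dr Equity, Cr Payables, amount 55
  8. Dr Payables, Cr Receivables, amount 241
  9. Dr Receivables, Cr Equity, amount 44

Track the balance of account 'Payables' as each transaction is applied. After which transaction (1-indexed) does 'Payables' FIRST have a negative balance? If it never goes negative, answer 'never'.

After txn 1: Payables=-26

Answer: 1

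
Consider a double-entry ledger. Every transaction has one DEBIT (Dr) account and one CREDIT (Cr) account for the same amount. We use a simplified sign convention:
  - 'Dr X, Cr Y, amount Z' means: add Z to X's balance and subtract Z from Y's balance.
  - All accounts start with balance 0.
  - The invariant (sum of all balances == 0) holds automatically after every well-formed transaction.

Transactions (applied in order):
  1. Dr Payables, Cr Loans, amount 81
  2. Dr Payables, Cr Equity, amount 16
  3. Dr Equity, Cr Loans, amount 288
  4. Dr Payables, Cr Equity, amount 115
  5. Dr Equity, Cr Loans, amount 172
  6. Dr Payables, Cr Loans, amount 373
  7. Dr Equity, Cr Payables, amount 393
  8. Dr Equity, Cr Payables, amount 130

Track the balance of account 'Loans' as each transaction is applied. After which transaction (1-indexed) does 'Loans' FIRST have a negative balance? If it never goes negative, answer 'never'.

After txn 1: Loans=-81

Answer: 1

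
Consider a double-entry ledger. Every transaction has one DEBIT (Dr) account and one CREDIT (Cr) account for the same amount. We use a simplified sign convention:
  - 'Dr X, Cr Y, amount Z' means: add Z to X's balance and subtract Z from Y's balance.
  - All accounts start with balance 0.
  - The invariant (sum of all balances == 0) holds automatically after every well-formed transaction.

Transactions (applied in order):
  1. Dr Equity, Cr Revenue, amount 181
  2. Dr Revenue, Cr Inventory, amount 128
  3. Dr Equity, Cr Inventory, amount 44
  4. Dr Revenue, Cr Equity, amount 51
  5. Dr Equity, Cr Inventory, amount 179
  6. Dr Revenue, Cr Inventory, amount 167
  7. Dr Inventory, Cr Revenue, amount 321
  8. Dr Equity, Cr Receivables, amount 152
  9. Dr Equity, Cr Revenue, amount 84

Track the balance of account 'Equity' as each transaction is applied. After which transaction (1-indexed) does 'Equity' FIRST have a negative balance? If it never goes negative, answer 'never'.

Answer: never

Derivation:
After txn 1: Equity=181
After txn 2: Equity=181
After txn 3: Equity=225
After txn 4: Equity=174
After txn 5: Equity=353
After txn 6: Equity=353
After txn 7: Equity=353
After txn 8: Equity=505
After txn 9: Equity=589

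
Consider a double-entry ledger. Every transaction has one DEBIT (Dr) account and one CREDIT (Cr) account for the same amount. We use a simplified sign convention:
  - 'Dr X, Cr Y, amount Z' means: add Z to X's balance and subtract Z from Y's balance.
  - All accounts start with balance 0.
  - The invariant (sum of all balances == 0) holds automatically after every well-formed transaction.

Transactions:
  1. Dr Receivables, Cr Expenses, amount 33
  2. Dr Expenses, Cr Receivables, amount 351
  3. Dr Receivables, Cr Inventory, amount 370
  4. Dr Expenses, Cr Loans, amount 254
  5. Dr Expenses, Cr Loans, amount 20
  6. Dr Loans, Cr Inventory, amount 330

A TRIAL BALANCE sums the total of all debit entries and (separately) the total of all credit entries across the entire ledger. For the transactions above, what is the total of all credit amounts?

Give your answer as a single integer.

Txn 1: credit+=33
Txn 2: credit+=351
Txn 3: credit+=370
Txn 4: credit+=254
Txn 5: credit+=20
Txn 6: credit+=330
Total credits = 1358

Answer: 1358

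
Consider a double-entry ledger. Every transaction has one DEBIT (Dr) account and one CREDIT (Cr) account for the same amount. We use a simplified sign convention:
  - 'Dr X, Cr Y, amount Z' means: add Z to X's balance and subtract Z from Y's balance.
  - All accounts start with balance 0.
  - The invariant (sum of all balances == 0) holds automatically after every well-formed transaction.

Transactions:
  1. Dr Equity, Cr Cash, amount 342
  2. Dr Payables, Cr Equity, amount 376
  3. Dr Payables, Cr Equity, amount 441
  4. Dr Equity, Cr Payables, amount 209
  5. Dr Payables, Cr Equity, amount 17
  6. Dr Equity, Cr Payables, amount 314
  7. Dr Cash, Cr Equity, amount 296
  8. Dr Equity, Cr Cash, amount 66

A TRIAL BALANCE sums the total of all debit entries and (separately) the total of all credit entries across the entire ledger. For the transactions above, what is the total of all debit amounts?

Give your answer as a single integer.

Txn 1: debit+=342
Txn 2: debit+=376
Txn 3: debit+=441
Txn 4: debit+=209
Txn 5: debit+=17
Txn 6: debit+=314
Txn 7: debit+=296
Txn 8: debit+=66
Total debits = 2061

Answer: 2061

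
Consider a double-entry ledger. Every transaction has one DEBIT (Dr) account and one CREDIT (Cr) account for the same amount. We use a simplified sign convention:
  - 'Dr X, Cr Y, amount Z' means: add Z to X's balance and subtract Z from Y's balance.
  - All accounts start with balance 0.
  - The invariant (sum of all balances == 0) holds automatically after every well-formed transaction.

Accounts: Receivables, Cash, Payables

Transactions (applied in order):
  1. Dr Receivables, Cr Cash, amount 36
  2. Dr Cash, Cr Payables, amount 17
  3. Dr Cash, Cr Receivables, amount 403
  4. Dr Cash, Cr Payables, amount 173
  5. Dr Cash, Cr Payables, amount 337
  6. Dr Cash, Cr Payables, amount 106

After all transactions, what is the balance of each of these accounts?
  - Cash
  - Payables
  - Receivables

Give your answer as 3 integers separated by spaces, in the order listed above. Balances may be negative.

Answer: 1000 -633 -367

Derivation:
After txn 1 (Dr Receivables, Cr Cash, amount 36): Cash=-36 Receivables=36
After txn 2 (Dr Cash, Cr Payables, amount 17): Cash=-19 Payables=-17 Receivables=36
After txn 3 (Dr Cash, Cr Receivables, amount 403): Cash=384 Payables=-17 Receivables=-367
After txn 4 (Dr Cash, Cr Payables, amount 173): Cash=557 Payables=-190 Receivables=-367
After txn 5 (Dr Cash, Cr Payables, amount 337): Cash=894 Payables=-527 Receivables=-367
After txn 6 (Dr Cash, Cr Payables, amount 106): Cash=1000 Payables=-633 Receivables=-367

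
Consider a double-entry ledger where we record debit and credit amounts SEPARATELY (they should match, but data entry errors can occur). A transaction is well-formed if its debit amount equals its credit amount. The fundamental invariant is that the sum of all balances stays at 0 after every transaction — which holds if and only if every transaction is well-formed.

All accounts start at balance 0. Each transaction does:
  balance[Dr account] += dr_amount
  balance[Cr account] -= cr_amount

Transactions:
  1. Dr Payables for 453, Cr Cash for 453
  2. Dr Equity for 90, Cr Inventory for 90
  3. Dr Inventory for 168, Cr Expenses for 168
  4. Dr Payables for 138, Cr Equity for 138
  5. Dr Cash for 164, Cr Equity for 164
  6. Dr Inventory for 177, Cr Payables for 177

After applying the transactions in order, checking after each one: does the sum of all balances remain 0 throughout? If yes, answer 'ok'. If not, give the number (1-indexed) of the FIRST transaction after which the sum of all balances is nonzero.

After txn 1: dr=453 cr=453 sum_balances=0
After txn 2: dr=90 cr=90 sum_balances=0
After txn 3: dr=168 cr=168 sum_balances=0
After txn 4: dr=138 cr=138 sum_balances=0
After txn 5: dr=164 cr=164 sum_balances=0
After txn 6: dr=177 cr=177 sum_balances=0

Answer: ok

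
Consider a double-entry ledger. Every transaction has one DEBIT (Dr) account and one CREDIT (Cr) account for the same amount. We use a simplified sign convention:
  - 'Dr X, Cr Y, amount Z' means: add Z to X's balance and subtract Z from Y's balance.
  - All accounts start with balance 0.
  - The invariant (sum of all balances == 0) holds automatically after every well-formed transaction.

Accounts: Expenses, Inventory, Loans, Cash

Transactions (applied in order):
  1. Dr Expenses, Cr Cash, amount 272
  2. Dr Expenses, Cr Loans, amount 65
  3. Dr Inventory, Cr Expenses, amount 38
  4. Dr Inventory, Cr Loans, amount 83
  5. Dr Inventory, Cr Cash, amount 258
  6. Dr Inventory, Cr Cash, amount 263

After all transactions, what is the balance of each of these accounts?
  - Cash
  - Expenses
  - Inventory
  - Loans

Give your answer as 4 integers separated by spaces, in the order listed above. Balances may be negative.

Answer: -793 299 642 -148

Derivation:
After txn 1 (Dr Expenses, Cr Cash, amount 272): Cash=-272 Expenses=272
After txn 2 (Dr Expenses, Cr Loans, amount 65): Cash=-272 Expenses=337 Loans=-65
After txn 3 (Dr Inventory, Cr Expenses, amount 38): Cash=-272 Expenses=299 Inventory=38 Loans=-65
After txn 4 (Dr Inventory, Cr Loans, amount 83): Cash=-272 Expenses=299 Inventory=121 Loans=-148
After txn 5 (Dr Inventory, Cr Cash, amount 258): Cash=-530 Expenses=299 Inventory=379 Loans=-148
After txn 6 (Dr Inventory, Cr Cash, amount 263): Cash=-793 Expenses=299 Inventory=642 Loans=-148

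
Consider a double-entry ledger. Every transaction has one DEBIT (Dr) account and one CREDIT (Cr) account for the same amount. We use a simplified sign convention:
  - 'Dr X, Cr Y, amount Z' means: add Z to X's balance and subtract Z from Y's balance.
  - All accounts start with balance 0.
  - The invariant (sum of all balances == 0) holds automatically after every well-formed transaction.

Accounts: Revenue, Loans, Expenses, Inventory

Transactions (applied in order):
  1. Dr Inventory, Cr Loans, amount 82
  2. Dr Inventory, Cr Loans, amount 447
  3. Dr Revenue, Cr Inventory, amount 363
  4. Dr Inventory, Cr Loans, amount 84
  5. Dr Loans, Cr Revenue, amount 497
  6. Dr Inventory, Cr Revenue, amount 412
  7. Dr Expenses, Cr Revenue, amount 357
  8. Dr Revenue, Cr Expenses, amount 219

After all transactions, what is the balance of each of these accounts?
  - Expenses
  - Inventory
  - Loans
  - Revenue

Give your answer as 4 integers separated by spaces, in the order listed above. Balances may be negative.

After txn 1 (Dr Inventory, Cr Loans, amount 82): Inventory=82 Loans=-82
After txn 2 (Dr Inventory, Cr Loans, amount 447): Inventory=529 Loans=-529
After txn 3 (Dr Revenue, Cr Inventory, amount 363): Inventory=166 Loans=-529 Revenue=363
After txn 4 (Dr Inventory, Cr Loans, amount 84): Inventory=250 Loans=-613 Revenue=363
After txn 5 (Dr Loans, Cr Revenue, amount 497): Inventory=250 Loans=-116 Revenue=-134
After txn 6 (Dr Inventory, Cr Revenue, amount 412): Inventory=662 Loans=-116 Revenue=-546
After txn 7 (Dr Expenses, Cr Revenue, amount 357): Expenses=357 Inventory=662 Loans=-116 Revenue=-903
After txn 8 (Dr Revenue, Cr Expenses, amount 219): Expenses=138 Inventory=662 Loans=-116 Revenue=-684

Answer: 138 662 -116 -684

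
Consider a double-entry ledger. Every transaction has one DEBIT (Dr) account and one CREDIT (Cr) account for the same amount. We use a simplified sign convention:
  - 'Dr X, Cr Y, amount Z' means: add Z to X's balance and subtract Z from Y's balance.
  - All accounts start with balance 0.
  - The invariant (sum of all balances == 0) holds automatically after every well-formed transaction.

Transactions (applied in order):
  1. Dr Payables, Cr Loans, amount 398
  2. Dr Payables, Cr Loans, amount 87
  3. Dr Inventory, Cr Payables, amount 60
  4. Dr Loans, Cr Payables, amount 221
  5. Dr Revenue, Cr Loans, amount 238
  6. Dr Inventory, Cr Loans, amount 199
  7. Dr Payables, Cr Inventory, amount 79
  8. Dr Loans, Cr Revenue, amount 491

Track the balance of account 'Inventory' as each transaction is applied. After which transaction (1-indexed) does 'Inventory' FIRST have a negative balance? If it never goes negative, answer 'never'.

After txn 1: Inventory=0
After txn 2: Inventory=0
After txn 3: Inventory=60
After txn 4: Inventory=60
After txn 5: Inventory=60
After txn 6: Inventory=259
After txn 7: Inventory=180
After txn 8: Inventory=180

Answer: never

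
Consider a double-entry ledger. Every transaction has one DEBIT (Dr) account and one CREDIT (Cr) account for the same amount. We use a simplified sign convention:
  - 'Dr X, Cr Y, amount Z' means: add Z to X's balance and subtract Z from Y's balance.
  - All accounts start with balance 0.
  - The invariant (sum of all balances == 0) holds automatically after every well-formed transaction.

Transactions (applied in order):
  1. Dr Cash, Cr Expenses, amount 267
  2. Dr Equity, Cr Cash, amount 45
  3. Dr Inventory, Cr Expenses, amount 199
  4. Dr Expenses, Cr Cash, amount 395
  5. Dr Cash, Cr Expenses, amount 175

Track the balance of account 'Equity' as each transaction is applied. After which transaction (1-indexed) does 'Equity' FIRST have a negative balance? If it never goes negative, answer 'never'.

After txn 1: Equity=0
After txn 2: Equity=45
After txn 3: Equity=45
After txn 4: Equity=45
After txn 5: Equity=45

Answer: never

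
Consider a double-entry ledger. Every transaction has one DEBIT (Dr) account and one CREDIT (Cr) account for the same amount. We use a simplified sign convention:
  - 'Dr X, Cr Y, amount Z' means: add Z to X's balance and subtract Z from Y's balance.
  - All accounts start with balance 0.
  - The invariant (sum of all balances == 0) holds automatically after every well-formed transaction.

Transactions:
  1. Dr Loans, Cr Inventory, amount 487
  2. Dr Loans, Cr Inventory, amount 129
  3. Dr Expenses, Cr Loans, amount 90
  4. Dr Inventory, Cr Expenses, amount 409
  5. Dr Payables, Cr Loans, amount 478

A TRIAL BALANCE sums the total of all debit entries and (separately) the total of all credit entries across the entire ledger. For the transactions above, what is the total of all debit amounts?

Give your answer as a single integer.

Txn 1: debit+=487
Txn 2: debit+=129
Txn 3: debit+=90
Txn 4: debit+=409
Txn 5: debit+=478
Total debits = 1593

Answer: 1593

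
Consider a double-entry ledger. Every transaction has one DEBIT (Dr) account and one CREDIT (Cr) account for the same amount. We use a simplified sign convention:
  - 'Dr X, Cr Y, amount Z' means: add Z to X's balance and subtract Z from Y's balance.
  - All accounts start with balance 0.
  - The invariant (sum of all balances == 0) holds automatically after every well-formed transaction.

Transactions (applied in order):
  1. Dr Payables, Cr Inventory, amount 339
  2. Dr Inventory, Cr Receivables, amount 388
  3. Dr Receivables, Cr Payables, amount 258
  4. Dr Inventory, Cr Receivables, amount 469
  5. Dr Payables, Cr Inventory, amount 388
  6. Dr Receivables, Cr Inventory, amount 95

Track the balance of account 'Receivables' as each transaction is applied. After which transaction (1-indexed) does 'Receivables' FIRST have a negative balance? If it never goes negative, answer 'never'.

After txn 1: Receivables=0
After txn 2: Receivables=-388

Answer: 2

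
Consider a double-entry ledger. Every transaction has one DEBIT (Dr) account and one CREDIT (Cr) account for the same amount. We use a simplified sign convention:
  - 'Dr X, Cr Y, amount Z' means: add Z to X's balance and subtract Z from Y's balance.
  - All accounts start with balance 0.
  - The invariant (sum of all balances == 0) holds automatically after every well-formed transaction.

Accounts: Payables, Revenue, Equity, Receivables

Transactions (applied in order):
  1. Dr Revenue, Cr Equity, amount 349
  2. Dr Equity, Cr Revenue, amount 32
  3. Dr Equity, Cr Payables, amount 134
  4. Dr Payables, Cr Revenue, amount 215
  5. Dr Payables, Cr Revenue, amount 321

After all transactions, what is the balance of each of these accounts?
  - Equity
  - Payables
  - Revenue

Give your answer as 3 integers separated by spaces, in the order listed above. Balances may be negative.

Answer: -183 402 -219

Derivation:
After txn 1 (Dr Revenue, Cr Equity, amount 349): Equity=-349 Revenue=349
After txn 2 (Dr Equity, Cr Revenue, amount 32): Equity=-317 Revenue=317
After txn 3 (Dr Equity, Cr Payables, amount 134): Equity=-183 Payables=-134 Revenue=317
After txn 4 (Dr Payables, Cr Revenue, amount 215): Equity=-183 Payables=81 Revenue=102
After txn 5 (Dr Payables, Cr Revenue, amount 321): Equity=-183 Payables=402 Revenue=-219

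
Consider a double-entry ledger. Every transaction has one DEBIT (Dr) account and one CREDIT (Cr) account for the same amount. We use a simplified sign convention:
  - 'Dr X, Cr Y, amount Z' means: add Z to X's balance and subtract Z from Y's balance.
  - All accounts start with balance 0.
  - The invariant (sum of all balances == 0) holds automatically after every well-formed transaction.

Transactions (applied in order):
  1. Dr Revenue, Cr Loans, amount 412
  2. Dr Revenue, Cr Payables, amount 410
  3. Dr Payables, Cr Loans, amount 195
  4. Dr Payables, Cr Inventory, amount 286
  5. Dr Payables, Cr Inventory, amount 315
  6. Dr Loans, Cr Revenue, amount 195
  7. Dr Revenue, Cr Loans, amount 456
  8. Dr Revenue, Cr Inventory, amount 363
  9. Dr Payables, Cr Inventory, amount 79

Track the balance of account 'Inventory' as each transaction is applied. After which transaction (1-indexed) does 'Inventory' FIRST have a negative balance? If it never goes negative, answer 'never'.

Answer: 4

Derivation:
After txn 1: Inventory=0
After txn 2: Inventory=0
After txn 3: Inventory=0
After txn 4: Inventory=-286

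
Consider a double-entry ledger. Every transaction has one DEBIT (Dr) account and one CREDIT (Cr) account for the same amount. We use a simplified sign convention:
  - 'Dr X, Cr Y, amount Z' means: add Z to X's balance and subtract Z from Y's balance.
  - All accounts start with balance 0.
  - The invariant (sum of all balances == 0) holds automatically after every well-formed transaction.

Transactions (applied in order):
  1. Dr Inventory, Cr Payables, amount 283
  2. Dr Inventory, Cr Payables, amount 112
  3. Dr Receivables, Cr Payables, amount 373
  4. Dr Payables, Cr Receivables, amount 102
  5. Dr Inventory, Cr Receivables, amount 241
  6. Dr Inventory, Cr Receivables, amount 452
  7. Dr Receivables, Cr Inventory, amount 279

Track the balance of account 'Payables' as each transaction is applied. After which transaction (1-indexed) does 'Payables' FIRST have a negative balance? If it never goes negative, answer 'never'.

Answer: 1

Derivation:
After txn 1: Payables=-283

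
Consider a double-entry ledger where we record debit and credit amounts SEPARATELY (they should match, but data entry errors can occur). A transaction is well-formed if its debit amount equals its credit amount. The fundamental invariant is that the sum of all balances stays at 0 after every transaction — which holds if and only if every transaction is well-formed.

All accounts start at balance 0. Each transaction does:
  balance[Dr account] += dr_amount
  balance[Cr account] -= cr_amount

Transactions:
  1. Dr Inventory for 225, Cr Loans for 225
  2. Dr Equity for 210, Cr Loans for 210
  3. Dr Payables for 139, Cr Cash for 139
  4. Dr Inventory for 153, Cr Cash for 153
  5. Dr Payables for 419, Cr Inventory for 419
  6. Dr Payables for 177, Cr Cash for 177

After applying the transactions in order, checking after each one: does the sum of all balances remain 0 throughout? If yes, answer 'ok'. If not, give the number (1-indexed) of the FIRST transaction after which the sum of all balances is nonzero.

After txn 1: dr=225 cr=225 sum_balances=0
After txn 2: dr=210 cr=210 sum_balances=0
After txn 3: dr=139 cr=139 sum_balances=0
After txn 4: dr=153 cr=153 sum_balances=0
After txn 5: dr=419 cr=419 sum_balances=0
After txn 6: dr=177 cr=177 sum_balances=0

Answer: ok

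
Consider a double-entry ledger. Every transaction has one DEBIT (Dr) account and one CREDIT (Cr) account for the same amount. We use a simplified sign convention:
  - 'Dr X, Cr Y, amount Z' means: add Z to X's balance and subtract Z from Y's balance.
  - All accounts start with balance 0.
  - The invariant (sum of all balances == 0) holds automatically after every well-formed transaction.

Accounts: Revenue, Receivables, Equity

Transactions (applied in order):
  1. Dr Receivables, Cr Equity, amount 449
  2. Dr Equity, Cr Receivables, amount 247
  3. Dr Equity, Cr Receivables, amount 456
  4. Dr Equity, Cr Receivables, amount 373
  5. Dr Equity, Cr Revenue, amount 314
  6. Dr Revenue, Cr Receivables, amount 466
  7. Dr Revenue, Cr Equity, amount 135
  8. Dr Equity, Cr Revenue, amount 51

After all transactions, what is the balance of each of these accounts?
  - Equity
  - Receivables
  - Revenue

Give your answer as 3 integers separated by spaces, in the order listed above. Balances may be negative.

After txn 1 (Dr Receivables, Cr Equity, amount 449): Equity=-449 Receivables=449
After txn 2 (Dr Equity, Cr Receivables, amount 247): Equity=-202 Receivables=202
After txn 3 (Dr Equity, Cr Receivables, amount 456): Equity=254 Receivables=-254
After txn 4 (Dr Equity, Cr Receivables, amount 373): Equity=627 Receivables=-627
After txn 5 (Dr Equity, Cr Revenue, amount 314): Equity=941 Receivables=-627 Revenue=-314
After txn 6 (Dr Revenue, Cr Receivables, amount 466): Equity=941 Receivables=-1093 Revenue=152
After txn 7 (Dr Revenue, Cr Equity, amount 135): Equity=806 Receivables=-1093 Revenue=287
After txn 8 (Dr Equity, Cr Revenue, amount 51): Equity=857 Receivables=-1093 Revenue=236

Answer: 857 -1093 236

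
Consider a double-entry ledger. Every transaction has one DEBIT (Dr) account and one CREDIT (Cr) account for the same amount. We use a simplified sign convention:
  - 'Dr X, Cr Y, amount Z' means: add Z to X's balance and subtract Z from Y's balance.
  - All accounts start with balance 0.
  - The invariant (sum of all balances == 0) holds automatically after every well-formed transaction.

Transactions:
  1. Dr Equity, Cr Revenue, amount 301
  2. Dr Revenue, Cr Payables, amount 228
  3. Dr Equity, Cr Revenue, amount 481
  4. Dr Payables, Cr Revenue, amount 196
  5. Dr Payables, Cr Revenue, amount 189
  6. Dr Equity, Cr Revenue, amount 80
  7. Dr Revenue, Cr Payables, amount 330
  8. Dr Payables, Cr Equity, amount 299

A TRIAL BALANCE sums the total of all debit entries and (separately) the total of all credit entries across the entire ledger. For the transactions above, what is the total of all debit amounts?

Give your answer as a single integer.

Answer: 2104

Derivation:
Txn 1: debit+=301
Txn 2: debit+=228
Txn 3: debit+=481
Txn 4: debit+=196
Txn 5: debit+=189
Txn 6: debit+=80
Txn 7: debit+=330
Txn 8: debit+=299
Total debits = 2104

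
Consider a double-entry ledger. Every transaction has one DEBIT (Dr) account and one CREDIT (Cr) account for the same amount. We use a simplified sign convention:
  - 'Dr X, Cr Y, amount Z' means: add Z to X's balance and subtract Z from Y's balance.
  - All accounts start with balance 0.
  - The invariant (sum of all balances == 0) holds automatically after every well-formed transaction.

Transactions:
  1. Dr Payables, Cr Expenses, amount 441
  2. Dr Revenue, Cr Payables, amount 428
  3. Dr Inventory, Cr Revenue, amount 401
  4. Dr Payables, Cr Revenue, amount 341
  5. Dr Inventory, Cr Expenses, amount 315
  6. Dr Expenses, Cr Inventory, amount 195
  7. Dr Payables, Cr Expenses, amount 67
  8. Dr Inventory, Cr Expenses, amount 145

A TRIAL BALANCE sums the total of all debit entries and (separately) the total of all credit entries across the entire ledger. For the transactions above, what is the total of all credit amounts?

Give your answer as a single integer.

Txn 1: credit+=441
Txn 2: credit+=428
Txn 3: credit+=401
Txn 4: credit+=341
Txn 5: credit+=315
Txn 6: credit+=195
Txn 7: credit+=67
Txn 8: credit+=145
Total credits = 2333

Answer: 2333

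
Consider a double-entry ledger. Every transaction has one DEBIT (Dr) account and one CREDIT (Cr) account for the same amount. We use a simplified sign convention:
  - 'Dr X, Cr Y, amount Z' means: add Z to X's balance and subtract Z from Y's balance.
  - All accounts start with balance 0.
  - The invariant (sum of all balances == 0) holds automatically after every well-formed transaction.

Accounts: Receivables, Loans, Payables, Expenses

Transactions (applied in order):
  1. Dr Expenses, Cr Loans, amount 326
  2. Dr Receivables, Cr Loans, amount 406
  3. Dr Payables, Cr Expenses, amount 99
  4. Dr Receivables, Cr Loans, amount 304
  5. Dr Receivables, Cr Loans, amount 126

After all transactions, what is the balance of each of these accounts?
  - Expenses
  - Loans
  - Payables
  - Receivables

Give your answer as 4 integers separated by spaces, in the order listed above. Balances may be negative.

Answer: 227 -1162 99 836

Derivation:
After txn 1 (Dr Expenses, Cr Loans, amount 326): Expenses=326 Loans=-326
After txn 2 (Dr Receivables, Cr Loans, amount 406): Expenses=326 Loans=-732 Receivables=406
After txn 3 (Dr Payables, Cr Expenses, amount 99): Expenses=227 Loans=-732 Payables=99 Receivables=406
After txn 4 (Dr Receivables, Cr Loans, amount 304): Expenses=227 Loans=-1036 Payables=99 Receivables=710
After txn 5 (Dr Receivables, Cr Loans, amount 126): Expenses=227 Loans=-1162 Payables=99 Receivables=836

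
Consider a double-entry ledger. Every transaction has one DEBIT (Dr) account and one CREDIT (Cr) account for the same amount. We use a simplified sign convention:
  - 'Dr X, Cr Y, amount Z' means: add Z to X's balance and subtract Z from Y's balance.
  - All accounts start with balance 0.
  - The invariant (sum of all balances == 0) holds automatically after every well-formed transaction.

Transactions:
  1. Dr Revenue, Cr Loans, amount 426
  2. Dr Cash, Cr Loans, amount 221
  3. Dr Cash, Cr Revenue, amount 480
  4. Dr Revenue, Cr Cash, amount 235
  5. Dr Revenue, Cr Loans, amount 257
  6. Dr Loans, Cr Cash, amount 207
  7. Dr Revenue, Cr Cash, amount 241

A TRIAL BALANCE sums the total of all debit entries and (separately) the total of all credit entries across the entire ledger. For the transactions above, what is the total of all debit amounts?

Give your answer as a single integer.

Txn 1: debit+=426
Txn 2: debit+=221
Txn 3: debit+=480
Txn 4: debit+=235
Txn 5: debit+=257
Txn 6: debit+=207
Txn 7: debit+=241
Total debits = 2067

Answer: 2067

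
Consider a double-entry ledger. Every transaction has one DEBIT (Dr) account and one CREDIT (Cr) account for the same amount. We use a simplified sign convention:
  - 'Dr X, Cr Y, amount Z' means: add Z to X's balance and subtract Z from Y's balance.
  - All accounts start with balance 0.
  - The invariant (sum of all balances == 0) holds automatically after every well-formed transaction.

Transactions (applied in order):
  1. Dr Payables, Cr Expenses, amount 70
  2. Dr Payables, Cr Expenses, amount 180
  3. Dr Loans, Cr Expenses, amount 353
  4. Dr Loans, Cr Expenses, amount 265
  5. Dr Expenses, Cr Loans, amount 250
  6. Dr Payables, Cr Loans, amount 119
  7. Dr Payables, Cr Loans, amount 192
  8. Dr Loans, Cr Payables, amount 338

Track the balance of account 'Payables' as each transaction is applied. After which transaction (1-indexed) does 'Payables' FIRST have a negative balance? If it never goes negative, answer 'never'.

After txn 1: Payables=70
After txn 2: Payables=250
After txn 3: Payables=250
After txn 4: Payables=250
After txn 5: Payables=250
After txn 6: Payables=369
After txn 7: Payables=561
After txn 8: Payables=223

Answer: never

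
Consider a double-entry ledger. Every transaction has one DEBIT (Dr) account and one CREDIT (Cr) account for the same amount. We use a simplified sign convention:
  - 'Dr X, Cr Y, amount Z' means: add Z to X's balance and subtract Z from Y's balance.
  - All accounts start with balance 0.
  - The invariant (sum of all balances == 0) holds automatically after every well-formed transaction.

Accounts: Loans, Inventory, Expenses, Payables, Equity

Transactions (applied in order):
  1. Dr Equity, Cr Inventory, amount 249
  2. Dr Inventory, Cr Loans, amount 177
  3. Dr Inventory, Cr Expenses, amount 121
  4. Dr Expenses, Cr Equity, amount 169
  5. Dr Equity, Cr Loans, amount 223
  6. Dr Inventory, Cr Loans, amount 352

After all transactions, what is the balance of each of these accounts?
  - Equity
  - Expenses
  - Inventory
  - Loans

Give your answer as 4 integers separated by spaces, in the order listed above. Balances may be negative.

Answer: 303 48 401 -752

Derivation:
After txn 1 (Dr Equity, Cr Inventory, amount 249): Equity=249 Inventory=-249
After txn 2 (Dr Inventory, Cr Loans, amount 177): Equity=249 Inventory=-72 Loans=-177
After txn 3 (Dr Inventory, Cr Expenses, amount 121): Equity=249 Expenses=-121 Inventory=49 Loans=-177
After txn 4 (Dr Expenses, Cr Equity, amount 169): Equity=80 Expenses=48 Inventory=49 Loans=-177
After txn 5 (Dr Equity, Cr Loans, amount 223): Equity=303 Expenses=48 Inventory=49 Loans=-400
After txn 6 (Dr Inventory, Cr Loans, amount 352): Equity=303 Expenses=48 Inventory=401 Loans=-752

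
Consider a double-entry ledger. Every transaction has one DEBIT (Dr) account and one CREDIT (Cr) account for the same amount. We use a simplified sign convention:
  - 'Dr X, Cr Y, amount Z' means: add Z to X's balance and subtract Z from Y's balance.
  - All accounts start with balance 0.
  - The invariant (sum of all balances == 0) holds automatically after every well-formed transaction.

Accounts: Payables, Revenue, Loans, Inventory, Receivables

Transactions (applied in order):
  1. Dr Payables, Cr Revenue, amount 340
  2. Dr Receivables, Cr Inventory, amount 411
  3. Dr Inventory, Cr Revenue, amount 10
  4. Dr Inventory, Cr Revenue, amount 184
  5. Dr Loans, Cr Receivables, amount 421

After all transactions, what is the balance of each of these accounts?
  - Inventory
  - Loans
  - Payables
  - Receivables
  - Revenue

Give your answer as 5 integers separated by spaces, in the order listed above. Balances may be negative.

After txn 1 (Dr Payables, Cr Revenue, amount 340): Payables=340 Revenue=-340
After txn 2 (Dr Receivables, Cr Inventory, amount 411): Inventory=-411 Payables=340 Receivables=411 Revenue=-340
After txn 3 (Dr Inventory, Cr Revenue, amount 10): Inventory=-401 Payables=340 Receivables=411 Revenue=-350
After txn 4 (Dr Inventory, Cr Revenue, amount 184): Inventory=-217 Payables=340 Receivables=411 Revenue=-534
After txn 5 (Dr Loans, Cr Receivables, amount 421): Inventory=-217 Loans=421 Payables=340 Receivables=-10 Revenue=-534

Answer: -217 421 340 -10 -534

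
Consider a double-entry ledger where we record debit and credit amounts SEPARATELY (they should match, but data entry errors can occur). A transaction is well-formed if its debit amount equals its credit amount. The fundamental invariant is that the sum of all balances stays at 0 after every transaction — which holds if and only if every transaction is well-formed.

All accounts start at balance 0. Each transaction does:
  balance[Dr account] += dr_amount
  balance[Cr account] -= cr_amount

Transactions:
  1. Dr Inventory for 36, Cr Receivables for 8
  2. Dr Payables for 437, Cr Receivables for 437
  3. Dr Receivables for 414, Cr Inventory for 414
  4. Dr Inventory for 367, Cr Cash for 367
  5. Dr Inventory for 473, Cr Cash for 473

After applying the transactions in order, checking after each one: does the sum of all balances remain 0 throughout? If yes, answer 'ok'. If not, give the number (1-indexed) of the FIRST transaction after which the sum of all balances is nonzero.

After txn 1: dr=36 cr=8 sum_balances=28
After txn 2: dr=437 cr=437 sum_balances=28
After txn 3: dr=414 cr=414 sum_balances=28
After txn 4: dr=367 cr=367 sum_balances=28
After txn 5: dr=473 cr=473 sum_balances=28

Answer: 1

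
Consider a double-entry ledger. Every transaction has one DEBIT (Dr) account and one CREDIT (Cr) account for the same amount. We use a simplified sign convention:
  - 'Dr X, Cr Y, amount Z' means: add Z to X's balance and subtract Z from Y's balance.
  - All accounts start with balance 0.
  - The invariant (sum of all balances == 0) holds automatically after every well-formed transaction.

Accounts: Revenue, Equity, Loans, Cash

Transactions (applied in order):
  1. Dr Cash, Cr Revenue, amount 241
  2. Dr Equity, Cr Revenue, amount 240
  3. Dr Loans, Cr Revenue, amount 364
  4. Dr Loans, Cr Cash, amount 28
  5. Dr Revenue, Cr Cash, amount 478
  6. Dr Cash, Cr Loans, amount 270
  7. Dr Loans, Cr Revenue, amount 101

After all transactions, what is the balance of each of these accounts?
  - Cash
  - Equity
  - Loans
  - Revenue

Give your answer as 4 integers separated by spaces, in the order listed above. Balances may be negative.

Answer: 5 240 223 -468

Derivation:
After txn 1 (Dr Cash, Cr Revenue, amount 241): Cash=241 Revenue=-241
After txn 2 (Dr Equity, Cr Revenue, amount 240): Cash=241 Equity=240 Revenue=-481
After txn 3 (Dr Loans, Cr Revenue, amount 364): Cash=241 Equity=240 Loans=364 Revenue=-845
After txn 4 (Dr Loans, Cr Cash, amount 28): Cash=213 Equity=240 Loans=392 Revenue=-845
After txn 5 (Dr Revenue, Cr Cash, amount 478): Cash=-265 Equity=240 Loans=392 Revenue=-367
After txn 6 (Dr Cash, Cr Loans, amount 270): Cash=5 Equity=240 Loans=122 Revenue=-367
After txn 7 (Dr Loans, Cr Revenue, amount 101): Cash=5 Equity=240 Loans=223 Revenue=-468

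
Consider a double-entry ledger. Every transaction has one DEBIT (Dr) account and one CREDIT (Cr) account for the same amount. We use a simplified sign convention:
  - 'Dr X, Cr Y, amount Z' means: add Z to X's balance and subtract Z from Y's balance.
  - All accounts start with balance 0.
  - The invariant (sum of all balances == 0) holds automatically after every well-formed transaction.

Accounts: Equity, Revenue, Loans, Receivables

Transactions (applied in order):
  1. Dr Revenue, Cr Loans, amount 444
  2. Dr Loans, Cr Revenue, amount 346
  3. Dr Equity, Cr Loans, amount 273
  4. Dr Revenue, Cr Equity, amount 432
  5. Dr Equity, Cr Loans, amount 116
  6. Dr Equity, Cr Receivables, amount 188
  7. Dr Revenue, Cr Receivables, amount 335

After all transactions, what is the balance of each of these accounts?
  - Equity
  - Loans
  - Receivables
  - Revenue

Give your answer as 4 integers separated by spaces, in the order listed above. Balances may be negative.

Answer: 145 -487 -523 865

Derivation:
After txn 1 (Dr Revenue, Cr Loans, amount 444): Loans=-444 Revenue=444
After txn 2 (Dr Loans, Cr Revenue, amount 346): Loans=-98 Revenue=98
After txn 3 (Dr Equity, Cr Loans, amount 273): Equity=273 Loans=-371 Revenue=98
After txn 4 (Dr Revenue, Cr Equity, amount 432): Equity=-159 Loans=-371 Revenue=530
After txn 5 (Dr Equity, Cr Loans, amount 116): Equity=-43 Loans=-487 Revenue=530
After txn 6 (Dr Equity, Cr Receivables, amount 188): Equity=145 Loans=-487 Receivables=-188 Revenue=530
After txn 7 (Dr Revenue, Cr Receivables, amount 335): Equity=145 Loans=-487 Receivables=-523 Revenue=865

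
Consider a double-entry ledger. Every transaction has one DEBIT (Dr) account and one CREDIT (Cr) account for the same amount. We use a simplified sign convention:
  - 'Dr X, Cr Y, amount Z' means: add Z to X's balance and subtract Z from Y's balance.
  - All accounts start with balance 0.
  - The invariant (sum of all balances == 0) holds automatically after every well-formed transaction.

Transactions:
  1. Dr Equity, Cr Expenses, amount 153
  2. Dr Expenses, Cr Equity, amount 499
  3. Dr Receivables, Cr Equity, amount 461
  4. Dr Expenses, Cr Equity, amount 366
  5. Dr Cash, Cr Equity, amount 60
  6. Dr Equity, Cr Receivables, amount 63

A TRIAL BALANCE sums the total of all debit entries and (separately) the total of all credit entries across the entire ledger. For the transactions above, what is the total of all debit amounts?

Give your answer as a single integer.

Answer: 1602

Derivation:
Txn 1: debit+=153
Txn 2: debit+=499
Txn 3: debit+=461
Txn 4: debit+=366
Txn 5: debit+=60
Txn 6: debit+=63
Total debits = 1602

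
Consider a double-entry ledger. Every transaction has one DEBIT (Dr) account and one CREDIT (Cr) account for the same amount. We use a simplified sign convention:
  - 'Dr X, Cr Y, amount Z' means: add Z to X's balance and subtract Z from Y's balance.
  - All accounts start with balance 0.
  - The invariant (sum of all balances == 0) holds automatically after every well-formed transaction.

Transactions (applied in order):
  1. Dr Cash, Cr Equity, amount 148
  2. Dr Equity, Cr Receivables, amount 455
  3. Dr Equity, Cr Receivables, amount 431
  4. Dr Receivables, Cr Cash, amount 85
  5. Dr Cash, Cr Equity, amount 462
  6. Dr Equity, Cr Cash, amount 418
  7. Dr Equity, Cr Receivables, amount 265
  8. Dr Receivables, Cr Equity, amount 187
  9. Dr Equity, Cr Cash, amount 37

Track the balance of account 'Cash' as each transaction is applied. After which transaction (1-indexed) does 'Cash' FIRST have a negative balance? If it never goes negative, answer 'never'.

Answer: never

Derivation:
After txn 1: Cash=148
After txn 2: Cash=148
After txn 3: Cash=148
After txn 4: Cash=63
After txn 5: Cash=525
After txn 6: Cash=107
After txn 7: Cash=107
After txn 8: Cash=107
After txn 9: Cash=70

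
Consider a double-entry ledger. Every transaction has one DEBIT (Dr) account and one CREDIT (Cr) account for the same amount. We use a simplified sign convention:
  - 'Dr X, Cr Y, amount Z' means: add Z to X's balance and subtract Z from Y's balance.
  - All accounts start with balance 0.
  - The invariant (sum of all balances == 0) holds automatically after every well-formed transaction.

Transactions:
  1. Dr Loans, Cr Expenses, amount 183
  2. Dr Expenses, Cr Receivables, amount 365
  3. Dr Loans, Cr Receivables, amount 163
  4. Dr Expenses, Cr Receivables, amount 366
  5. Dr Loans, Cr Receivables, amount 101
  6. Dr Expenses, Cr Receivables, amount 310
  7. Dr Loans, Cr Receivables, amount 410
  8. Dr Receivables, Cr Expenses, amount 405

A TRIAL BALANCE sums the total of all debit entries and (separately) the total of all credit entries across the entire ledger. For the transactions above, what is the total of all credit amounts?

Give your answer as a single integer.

Answer: 2303

Derivation:
Txn 1: credit+=183
Txn 2: credit+=365
Txn 3: credit+=163
Txn 4: credit+=366
Txn 5: credit+=101
Txn 6: credit+=310
Txn 7: credit+=410
Txn 8: credit+=405
Total credits = 2303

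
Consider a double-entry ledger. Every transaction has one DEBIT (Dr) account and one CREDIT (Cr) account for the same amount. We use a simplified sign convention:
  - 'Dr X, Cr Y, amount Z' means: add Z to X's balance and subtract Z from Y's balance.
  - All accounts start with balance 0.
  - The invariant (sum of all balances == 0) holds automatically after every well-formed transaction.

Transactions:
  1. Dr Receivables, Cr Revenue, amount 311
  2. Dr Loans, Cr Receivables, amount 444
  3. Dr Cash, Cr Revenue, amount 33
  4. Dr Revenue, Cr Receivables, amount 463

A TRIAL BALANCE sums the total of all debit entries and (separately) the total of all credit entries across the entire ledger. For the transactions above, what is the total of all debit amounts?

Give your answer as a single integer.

Txn 1: debit+=311
Txn 2: debit+=444
Txn 3: debit+=33
Txn 4: debit+=463
Total debits = 1251

Answer: 1251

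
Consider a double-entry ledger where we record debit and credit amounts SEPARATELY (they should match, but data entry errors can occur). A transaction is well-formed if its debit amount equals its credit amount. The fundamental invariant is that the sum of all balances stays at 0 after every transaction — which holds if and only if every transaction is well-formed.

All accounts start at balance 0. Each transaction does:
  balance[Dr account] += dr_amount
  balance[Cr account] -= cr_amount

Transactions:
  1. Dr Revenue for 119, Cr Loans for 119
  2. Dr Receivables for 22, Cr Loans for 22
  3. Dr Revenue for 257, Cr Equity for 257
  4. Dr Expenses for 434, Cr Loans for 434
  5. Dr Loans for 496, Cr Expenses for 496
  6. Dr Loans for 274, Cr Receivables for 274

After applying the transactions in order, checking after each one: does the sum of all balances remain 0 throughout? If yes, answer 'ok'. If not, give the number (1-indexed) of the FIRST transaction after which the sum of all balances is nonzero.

After txn 1: dr=119 cr=119 sum_balances=0
After txn 2: dr=22 cr=22 sum_balances=0
After txn 3: dr=257 cr=257 sum_balances=0
After txn 4: dr=434 cr=434 sum_balances=0
After txn 5: dr=496 cr=496 sum_balances=0
After txn 6: dr=274 cr=274 sum_balances=0

Answer: ok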